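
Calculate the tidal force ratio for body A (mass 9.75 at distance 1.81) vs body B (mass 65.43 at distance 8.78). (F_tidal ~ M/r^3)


Ratio = (M1/r1^3) / (M2/r2^3) = (9.75/1.81^3) / (65.43/8.78^3) = 17.0089

17.0089


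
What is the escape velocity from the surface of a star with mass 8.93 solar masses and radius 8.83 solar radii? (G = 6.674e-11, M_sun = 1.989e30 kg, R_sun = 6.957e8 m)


M = 8.93 * 1.989e30 kg = 1.776177e+31 kg; R = 8.83 * 6.957e8 m = 6.143031e+09 m. v_esc = sqrt(2GM/R) = sqrt(2 * 6.674e-11 * 1.776177e+31 / 6.143031e+09) = 621240.6516

621240.6516 m/s


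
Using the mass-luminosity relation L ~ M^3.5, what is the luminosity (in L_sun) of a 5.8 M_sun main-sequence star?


L/L_sun = (M/M_sun)^3.5 = 5.8^3.5 = 469.8919

469.8919 L_sun


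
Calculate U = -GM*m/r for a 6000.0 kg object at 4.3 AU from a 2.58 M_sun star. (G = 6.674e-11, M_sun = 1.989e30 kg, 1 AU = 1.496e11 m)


M = 2.58 * 1.989e30 kg = 5.13162e+30 kg; r = 4.3 AU * 1.496e11 m/AU = 6.4328e+11 m. U = -GM*m/r = -(6.674e-11 * 5.13162e+30 * 6000.0) / 6.4328e+11 = -3.194e+12

-3.194e+12 J


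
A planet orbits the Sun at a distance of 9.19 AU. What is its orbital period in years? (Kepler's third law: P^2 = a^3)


P = a^(3/2) = 9.19^1.5 = 27.8595

27.8595 years


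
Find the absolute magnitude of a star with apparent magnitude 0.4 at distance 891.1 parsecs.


M = m - 5*log10(d) + 5 = 0.4 - 5*log10(891.1) + 5 = -9.3496

-9.3496


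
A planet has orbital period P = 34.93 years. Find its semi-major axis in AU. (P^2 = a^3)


a = P^(2/3) = 34.93^(2/3) = 10.6856

10.6856 AU


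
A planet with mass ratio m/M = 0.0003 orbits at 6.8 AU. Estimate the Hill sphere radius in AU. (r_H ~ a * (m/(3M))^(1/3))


r_H = a * (m/3M)^(1/3) = 6.8 * (0.0003/3)^(1/3) = 0.3156

0.3156 AU


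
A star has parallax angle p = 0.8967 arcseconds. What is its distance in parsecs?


d = 1/p = 1/0.8967 = 1.1152

1.1152 pc


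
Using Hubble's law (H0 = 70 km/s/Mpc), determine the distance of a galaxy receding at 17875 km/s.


d = v / H0 = 17875 / 70 = 255.3571

255.3571 Mpc


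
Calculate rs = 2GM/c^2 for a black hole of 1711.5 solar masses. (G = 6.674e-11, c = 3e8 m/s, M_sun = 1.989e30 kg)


M = 1711.5 * 1.989e30 kg = 3.4041735e+33 kg. rs = 2GM/c^2 = 2 * 6.674e-11 * 3.4041735e+33 / (3e8)^2 = 5.049e+06

5.049e+06 m


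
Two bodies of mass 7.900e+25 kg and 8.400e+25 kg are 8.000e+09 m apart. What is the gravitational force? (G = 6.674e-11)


F = G*m1*m2/r^2 = 6.674e-11 * 7.900e+25 * 8.400e+25 / (8.000e+09)^2 = 6.674e-11 * 6.636e+51 / 6.400e+19 = 6.920e+21

6.920e+21 N


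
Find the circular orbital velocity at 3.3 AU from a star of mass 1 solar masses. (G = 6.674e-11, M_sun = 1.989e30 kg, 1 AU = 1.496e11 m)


v = sqrt(GM/r) = sqrt(6.674e-11 * 1.989e+30 / 4.937e+11) = 16397.8808

16397.8808 m/s


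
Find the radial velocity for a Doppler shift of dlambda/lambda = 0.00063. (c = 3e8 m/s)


v = (dlambda/lambda) * c = 0.00063 * 3e8 = 189000.0

189000.0 m/s


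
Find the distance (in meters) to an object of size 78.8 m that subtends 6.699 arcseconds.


D = size / theta_rad, theta_rad = 6.699 * pi/(180*3600) = 3.248e-05, D = 2.426e+06

2.426e+06 m


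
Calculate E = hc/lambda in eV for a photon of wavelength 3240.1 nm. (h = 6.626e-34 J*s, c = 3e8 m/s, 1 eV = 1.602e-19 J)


E = hc/lambda = 6.626e-34 * 3e8 / 3.240e-06 = 6.135e-20 J = 0.383 eV

0.383 eV


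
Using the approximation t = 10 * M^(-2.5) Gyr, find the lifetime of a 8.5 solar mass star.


t = 10 * M^(-2.5) = 10 * 8.5^(-2.5) = 0.0475

0.0475 Gyr


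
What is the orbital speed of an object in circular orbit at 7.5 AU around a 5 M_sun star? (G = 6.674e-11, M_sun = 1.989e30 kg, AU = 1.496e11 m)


v = sqrt(GM/r) = sqrt(6.674e-11 * 9.945e+30 / 1.122e+12) = 24321.9878

24321.9878 m/s


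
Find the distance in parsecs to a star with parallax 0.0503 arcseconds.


d = 1/p = 1/0.0503 = 19.8807

19.8807 pc


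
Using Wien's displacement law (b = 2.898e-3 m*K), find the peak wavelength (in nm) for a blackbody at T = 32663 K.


lam_max = b / T = 2.898e-3 / 32663 = 8.872e-08 m = 88.7242 nm

88.7242 nm


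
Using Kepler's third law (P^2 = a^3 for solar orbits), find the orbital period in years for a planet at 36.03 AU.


P = a^(3/2) = 36.03^1.5 = 216.2701

216.2701 years


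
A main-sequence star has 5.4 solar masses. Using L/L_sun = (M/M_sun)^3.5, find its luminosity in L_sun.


L/L_sun = (M/M_sun)^3.5 = 5.4^3.5 = 365.9133

365.9133 L_sun


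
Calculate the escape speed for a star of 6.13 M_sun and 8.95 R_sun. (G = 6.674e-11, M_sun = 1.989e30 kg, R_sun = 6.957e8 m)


M = 6.13 * 1.989e30 kg = 1.219257e+31 kg; R = 8.95 * 6.957e8 m = 6.226515e+09 m. v_esc = sqrt(2GM/R) = sqrt(2 * 6.674e-11 * 1.219257e+31 / 6.226515e+09) = 511249.8675

511249.8675 m/s


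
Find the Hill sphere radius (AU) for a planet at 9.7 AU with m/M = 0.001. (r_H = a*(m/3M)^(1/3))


r_H = a * (m/3M)^(1/3) = 9.7 * (0.001/3)^(1/3) = 0.6726

0.6726 AU


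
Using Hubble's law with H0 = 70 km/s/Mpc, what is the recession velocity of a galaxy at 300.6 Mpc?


v = H0 * d = 70 * 300.6 = 21042.0

21042.0 km/s


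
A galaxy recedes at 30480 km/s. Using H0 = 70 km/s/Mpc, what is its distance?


d = v / H0 = 30480 / 70 = 435.4286

435.4286 Mpc


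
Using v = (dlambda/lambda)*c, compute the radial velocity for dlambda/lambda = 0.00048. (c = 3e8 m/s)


v = (dlambda/lambda) * c = 0.00048 * 3e8 = 144000.0

144000.0 m/s


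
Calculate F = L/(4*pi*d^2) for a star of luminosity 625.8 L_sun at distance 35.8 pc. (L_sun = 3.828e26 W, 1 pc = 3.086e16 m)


F = L / (4*pi*d^2) = 2.396e+29 / (4*pi*(1.105e+18)^2) = 1.562e-08

1.562e-08 W/m^2


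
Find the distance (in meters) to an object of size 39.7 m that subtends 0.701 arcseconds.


D = size / theta_rad, theta_rad = 0.701 * pi/(180*3600) = 3.399e-06, D = 1.168e+07

1.168e+07 m


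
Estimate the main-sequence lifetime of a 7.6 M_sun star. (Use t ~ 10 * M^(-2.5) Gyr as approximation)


t = 10 * M^(-2.5) = 10 * 7.6^(-2.5) = 0.0628

0.0628 Gyr


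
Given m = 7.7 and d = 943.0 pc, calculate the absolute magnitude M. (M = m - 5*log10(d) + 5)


M = m - 5*log10(d) + 5 = 7.7 - 5*log10(943.0) + 5 = -2.1726

-2.1726


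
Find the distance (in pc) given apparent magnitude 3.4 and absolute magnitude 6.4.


d = 10^((m - M + 5)/5) = 10^((3.4 - 6.4 + 5)/5) = 2.5119

2.5119 pc


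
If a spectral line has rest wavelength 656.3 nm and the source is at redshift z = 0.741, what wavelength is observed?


lam_obs = lam_emit * (1 + z) = 656.3 * (1 + 0.741) = 1142.6183

1142.6183 nm


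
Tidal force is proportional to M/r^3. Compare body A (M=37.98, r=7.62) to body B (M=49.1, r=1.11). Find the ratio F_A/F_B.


Ratio = (M1/r1^3) / (M2/r2^3) = (37.98/7.62^3) / (49.1/1.11^3) = 0.0024

0.0024


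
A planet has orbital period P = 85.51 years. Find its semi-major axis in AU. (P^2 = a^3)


a = P^(2/3) = 85.51^(2/3) = 19.4094

19.4094 AU


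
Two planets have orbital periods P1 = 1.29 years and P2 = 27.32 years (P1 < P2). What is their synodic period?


1/P_syn = |1/P1 - 1/P2| = |1/1.29 - 1/27.32| => P_syn = 1.3539

1.3539 years


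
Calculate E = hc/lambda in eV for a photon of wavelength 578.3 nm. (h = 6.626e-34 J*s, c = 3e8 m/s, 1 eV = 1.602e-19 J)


E = hc/lambda = 6.626e-34 * 3e8 / 5.783e-07 = 3.437e-19 J = 2.1456 eV

2.1456 eV


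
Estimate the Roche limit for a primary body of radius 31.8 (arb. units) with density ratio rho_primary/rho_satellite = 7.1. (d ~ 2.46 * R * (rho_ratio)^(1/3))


d_Roche = 2.46 * 31.8 * 7.1^(1/3) = 150.354

150.354


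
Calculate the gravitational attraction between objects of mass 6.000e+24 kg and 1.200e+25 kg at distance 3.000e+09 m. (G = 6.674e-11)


F = G*m1*m2/r^2 = 6.674e-11 * 6.000e+24 * 1.200e+25 / (3.000e+09)^2 = 6.674e-11 * 7.200e+49 / 9.000e+18 = 5.339e+20

5.339e+20 N


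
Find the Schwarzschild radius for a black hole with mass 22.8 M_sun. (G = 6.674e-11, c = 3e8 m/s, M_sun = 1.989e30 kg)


M = 22.8 * 1.989e30 kg = 4.53492e+31 kg. rs = 2GM/c^2 = 2 * 6.674e-11 * 4.53492e+31 / (3e8)^2 = 67257.9024

67257.9024 m


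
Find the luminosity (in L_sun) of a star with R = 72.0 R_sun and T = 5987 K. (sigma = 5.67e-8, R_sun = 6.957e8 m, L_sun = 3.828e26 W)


R = 72.0 * 6.957e8 m = 5.00904e+10 m. L = 4*pi*R^2*sigma*T^4 = 4*pi*(5.00904e+10)^2 * 5.67e-8 * 5987^4 = 2.296883432e+30 W. L/L_sun = 2.296883432e+30 / 3.828e26 = 6000.218

6000.218 L_sun


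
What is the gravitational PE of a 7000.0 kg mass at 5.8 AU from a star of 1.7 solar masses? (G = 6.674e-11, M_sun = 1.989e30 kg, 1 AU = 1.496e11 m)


M = 1.7 * 1.989e30 kg = 3.3813e+30 kg; r = 5.8 AU * 1.496e11 m/AU = 8.6768e+11 m. U = -GM*m/r = -(6.674e-11 * 3.3813e+30 * 7000.0) / 8.6768e+11 = -1.821e+12

-1.821e+12 J


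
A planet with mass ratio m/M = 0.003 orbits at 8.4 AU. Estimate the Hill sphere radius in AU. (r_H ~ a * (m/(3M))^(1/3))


r_H = a * (m/3M)^(1/3) = 8.4 * (0.003/3)^(1/3) = 0.84

0.84 AU


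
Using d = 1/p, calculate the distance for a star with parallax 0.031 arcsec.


d = 1/p = 1/0.031 = 32.2581

32.2581 pc


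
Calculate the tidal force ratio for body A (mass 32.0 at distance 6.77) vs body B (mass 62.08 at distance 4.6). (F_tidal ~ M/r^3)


Ratio = (M1/r1^3) / (M2/r2^3) = (32.0/6.77^3) / (62.08/4.6^3) = 0.1617

0.1617


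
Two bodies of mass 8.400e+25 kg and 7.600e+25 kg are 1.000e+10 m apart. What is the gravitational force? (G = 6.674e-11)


F = G*m1*m2/r^2 = 6.674e-11 * 8.400e+25 * 7.600e+25 / (1.000e+10)^2 = 6.674e-11 * 6.384e+51 / 1.000e+20 = 4.261e+21

4.261e+21 N


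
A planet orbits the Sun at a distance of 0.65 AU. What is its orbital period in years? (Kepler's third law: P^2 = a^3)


P = a^(3/2) = 0.65^1.5 = 0.524

0.524 years


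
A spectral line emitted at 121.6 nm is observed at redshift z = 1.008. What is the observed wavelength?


lam_obs = lam_emit * (1 + z) = 121.6 * (1 + 1.008) = 244.1728

244.1728 nm


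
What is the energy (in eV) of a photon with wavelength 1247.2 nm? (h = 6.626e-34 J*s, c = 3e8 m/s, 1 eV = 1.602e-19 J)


E = hc/lambda = 6.626e-34 * 3e8 / 1.247e-06 = 1.594e-19 J = 0.9949 eV

0.9949 eV


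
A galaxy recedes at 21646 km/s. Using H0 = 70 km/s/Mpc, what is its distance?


d = v / H0 = 21646 / 70 = 309.2286

309.2286 Mpc


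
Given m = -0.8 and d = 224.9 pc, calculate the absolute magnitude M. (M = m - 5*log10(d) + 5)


M = m - 5*log10(d) + 5 = -0.8 - 5*log10(224.9) + 5 = -7.5599

-7.5599


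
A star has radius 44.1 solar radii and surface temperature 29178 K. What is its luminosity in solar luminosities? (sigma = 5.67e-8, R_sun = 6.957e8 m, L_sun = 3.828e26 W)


R = 44.1 * 6.957e8 m = 3.068037e+10 m. L = 4*pi*R^2*sigma*T^4 = 4*pi*(3.068037e+10)^2 * 5.67e-8 * 29178^4 = 4.86111828e+32 W. L/L_sun = 4.86111828e+32 / 3.828e26 = 1.270e+06

1.270e+06 L_sun


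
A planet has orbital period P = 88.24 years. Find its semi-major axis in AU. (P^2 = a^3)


a = P^(2/3) = 88.24^(2/3) = 19.8203

19.8203 AU


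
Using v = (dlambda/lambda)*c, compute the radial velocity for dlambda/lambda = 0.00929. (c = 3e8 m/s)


v = (dlambda/lambda) * c = 0.00929 * 3e8 = 2.787e+06

2.787e+06 m/s


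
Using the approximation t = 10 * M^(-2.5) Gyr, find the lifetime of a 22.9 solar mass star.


t = 10 * M^(-2.5) = 10 * 22.9^(-2.5) = 0.004

0.004 Gyr


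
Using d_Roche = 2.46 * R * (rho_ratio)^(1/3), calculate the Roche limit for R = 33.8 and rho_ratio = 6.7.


d_Roche = 2.46 * 33.8 * 6.7^(1/3) = 156.7509

156.7509


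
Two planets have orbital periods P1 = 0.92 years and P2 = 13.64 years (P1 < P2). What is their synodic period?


1/P_syn = |1/P1 - 1/P2| = |1/0.92 - 1/13.64| => P_syn = 0.9865

0.9865 years


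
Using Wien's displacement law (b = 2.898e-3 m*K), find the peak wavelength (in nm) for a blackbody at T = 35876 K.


lam_max = b / T = 2.898e-3 / 35876 = 8.078e-08 m = 80.7782 nm

80.7782 nm


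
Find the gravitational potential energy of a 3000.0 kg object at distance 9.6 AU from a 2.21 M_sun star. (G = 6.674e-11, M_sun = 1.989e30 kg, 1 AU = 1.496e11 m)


M = 2.21 * 1.989e30 kg = 4.39569e+30 kg; r = 9.6 AU * 1.496e11 m/AU = 1.43616e+12 m. U = -GM*m/r = -(6.674e-11 * 4.39569e+30 * 3000.0) / 1.43616e+12 = -6.128e+11

-6.128e+11 J


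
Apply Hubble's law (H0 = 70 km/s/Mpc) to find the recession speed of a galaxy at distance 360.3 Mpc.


v = H0 * d = 70 * 360.3 = 25221.0

25221.0 km/s


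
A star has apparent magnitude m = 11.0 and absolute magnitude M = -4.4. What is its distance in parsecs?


d = 10^((m - M + 5)/5) = 10^((11.0 - -4.4 + 5)/5) = 12022.6443

12022.6443 pc


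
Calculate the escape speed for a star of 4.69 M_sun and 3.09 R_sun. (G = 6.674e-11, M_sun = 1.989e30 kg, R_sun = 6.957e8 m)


M = 4.69 * 1.989e30 kg = 9.32841e+30 kg; R = 3.09 * 6.957e8 m = 2.149713e+09 m. v_esc = sqrt(2GM/R) = sqrt(2 * 6.674e-11 * 9.32841e+30 / 2.149713e+09) = 761064.8607

761064.8607 m/s


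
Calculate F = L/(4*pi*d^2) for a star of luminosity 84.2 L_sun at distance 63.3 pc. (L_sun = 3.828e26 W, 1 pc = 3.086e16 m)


F = L / (4*pi*d^2) = 3.223e+28 / (4*pi*(1.953e+18)^2) = 6.722e-10

6.722e-10 W/m^2


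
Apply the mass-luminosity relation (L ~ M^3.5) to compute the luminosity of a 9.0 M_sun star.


L/L_sun = (M/M_sun)^3.5 = 9.0^3.5 = 2187.0

2187.0 L_sun


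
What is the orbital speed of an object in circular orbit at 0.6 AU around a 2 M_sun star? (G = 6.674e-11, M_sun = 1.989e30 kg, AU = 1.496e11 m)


v = sqrt(GM/r) = sqrt(6.674e-11 * 3.978e+30 / 8.976e+10) = 54385.6181

54385.6181 m/s


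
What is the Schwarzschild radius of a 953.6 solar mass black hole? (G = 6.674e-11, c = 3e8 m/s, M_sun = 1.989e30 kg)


M = 953.6 * 1.989e30 kg = 1.8967104e+33 kg. rs = 2GM/c^2 = 2 * 6.674e-11 * 1.8967104e+33 / (3e8)^2 = 2.813e+06

2.813e+06 m


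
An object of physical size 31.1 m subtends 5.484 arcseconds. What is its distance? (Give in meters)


D = size / theta_rad, theta_rad = 5.484 * pi/(180*3600) = 2.659e-05, D = 1.170e+06

1.170e+06 m


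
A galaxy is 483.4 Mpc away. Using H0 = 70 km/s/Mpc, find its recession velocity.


v = H0 * d = 70 * 483.4 = 33838.0

33838.0 km/s


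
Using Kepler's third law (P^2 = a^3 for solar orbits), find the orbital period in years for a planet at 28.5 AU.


P = a^(3/2) = 28.5^1.5 = 152.1484

152.1484 years


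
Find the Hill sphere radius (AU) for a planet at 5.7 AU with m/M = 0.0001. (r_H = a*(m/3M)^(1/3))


r_H = a * (m/3M)^(1/3) = 5.7 * (0.0001/3)^(1/3) = 0.1834

0.1834 AU


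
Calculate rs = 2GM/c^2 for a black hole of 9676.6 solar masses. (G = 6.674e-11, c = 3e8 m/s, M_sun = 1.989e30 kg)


M = 9676.6 * 1.989e30 kg = 1.92467574e+34 kg. rs = 2GM/c^2 = 2 * 6.674e-11 * 1.92467574e+34 / (3e8)^2 = 2.855e+07

2.855e+07 m


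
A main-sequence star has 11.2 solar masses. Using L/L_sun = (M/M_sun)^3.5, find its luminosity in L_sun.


L/L_sun = (M/M_sun)^3.5 = 11.2^3.5 = 4701.7884

4701.7884 L_sun


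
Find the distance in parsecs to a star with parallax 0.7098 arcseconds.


d = 1/p = 1/0.7098 = 1.4088

1.4088 pc


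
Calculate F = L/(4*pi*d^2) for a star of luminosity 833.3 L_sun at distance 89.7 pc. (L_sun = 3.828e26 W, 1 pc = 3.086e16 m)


F = L / (4*pi*d^2) = 3.190e+29 / (4*pi*(2.768e+18)^2) = 3.313e-09

3.313e-09 W/m^2


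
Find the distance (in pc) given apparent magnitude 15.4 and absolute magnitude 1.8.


d = 10^((m - M + 5)/5) = 10^((15.4 - 1.8 + 5)/5) = 5248.0746

5248.0746 pc


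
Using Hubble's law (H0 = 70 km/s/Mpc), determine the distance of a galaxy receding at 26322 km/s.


d = v / H0 = 26322 / 70 = 376.0286

376.0286 Mpc


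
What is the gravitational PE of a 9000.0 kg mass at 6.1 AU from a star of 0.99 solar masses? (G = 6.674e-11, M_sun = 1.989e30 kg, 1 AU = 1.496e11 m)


M = 0.99 * 1.989e30 kg = 1.96911e+30 kg; r = 6.1 AU * 1.496e11 m/AU = 9.1256e+11 m. U = -GM*m/r = -(6.674e-11 * 1.96911e+30 * 9000.0) / 9.1256e+11 = -1.296e+12

-1.296e+12 J


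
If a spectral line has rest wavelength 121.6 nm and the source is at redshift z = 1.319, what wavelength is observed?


lam_obs = lam_emit * (1 + z) = 121.6 * (1 + 1.319) = 281.9904

281.9904 nm


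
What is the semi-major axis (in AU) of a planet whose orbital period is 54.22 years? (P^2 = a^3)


a = P^(2/3) = 54.22^(2/3) = 14.3254

14.3254 AU


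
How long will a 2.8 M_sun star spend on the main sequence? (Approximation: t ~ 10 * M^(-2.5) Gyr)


t = 10 * M^(-2.5) = 10 * 2.8^(-2.5) = 0.7623

0.7623 Gyr


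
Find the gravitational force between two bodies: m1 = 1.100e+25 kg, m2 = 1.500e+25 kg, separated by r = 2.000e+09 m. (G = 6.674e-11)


F = G*m1*m2/r^2 = 6.674e-11 * 1.100e+25 * 1.500e+25 / (2.000e+09)^2 = 6.674e-11 * 1.650e+50 / 4.000e+18 = 2.753e+21

2.753e+21 N


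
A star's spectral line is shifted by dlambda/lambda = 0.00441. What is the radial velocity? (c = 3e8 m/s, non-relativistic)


v = (dlambda/lambda) * c = 0.00441 * 3e8 = 1.323e+06

1.323e+06 m/s


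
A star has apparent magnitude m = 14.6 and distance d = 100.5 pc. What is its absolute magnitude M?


M = m - 5*log10(d) + 5 = 14.6 - 5*log10(100.5) + 5 = 9.5892

9.5892


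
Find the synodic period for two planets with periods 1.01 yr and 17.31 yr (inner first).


1/P_syn = |1/P1 - 1/P2| = |1/1.01 - 1/17.31| => P_syn = 1.0726

1.0726 years


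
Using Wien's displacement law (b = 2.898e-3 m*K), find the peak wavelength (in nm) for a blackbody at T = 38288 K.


lam_max = b / T = 2.898e-3 / 38288 = 7.569e-08 m = 75.6895 nm

75.6895 nm


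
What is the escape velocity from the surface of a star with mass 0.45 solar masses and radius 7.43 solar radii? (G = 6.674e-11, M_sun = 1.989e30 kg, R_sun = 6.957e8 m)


M = 0.45 * 1.989e30 kg = 8.9505e+29 kg; R = 7.43 * 6.957e8 m = 5.169051e+09 m. v_esc = sqrt(2GM/R) = sqrt(2 * 6.674e-11 * 8.9505e+29 / 5.169051e+09) = 152028.965

152028.965 m/s


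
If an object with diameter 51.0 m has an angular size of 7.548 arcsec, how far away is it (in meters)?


D = size / theta_rad, theta_rad = 7.548 * pi/(180*3600) = 3.659e-05, D = 1.394e+06

1.394e+06 m


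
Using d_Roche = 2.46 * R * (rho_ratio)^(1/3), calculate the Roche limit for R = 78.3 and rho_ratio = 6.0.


d_Roche = 2.46 * 78.3 * 6.0^(1/3) = 350.0101

350.0101


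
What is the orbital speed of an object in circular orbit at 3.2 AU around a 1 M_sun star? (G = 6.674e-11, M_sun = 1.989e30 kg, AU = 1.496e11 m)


v = sqrt(GM/r) = sqrt(6.674e-11 * 1.989e+30 / 4.787e+11) = 16652.1267

16652.1267 m/s


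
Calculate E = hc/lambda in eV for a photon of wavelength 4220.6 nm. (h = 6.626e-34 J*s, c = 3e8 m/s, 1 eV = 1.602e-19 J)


E = hc/lambda = 6.626e-34 * 3e8 / 4.221e-06 = 4.710e-20 J = 0.294 eV

0.294 eV


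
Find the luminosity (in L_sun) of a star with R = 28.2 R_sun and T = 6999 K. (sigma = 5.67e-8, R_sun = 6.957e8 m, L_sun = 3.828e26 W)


R = 28.2 * 6.957e8 m = 1.961874e+10 m. L = 4*pi*R^2*sigma*T^4 = 4*pi*(1.961874e+10)^2 * 5.67e-8 * 6999^4 = 6.580806488e+29 W. L/L_sun = 6.580806488e+29 / 3.828e26 = 1719.124

1719.124 L_sun


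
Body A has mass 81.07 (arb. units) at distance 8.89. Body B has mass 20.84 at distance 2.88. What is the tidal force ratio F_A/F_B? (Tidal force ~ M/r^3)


Ratio = (M1/r1^3) / (M2/r2^3) = (81.07/8.89^3) / (20.84/2.88^3) = 0.1323

0.1323


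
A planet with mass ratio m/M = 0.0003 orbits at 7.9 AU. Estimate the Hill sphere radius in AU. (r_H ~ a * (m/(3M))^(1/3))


r_H = a * (m/3M)^(1/3) = 7.9 * (0.0003/3)^(1/3) = 0.3667

0.3667 AU


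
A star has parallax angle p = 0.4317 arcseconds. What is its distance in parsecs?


d = 1/p = 1/0.4317 = 2.3164

2.3164 pc


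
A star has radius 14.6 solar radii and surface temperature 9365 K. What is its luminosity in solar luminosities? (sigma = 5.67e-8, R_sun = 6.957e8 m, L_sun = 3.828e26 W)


R = 14.6 * 6.957e8 m = 1.015722e+10 m. L = 4*pi*R^2*sigma*T^4 = 4*pi*(1.015722e+10)^2 * 5.67e-8 * 9365^4 = 5.654233873e+29 W. L/L_sun = 5.654233873e+29 / 3.828e26 = 1477.0726

1477.0726 L_sun


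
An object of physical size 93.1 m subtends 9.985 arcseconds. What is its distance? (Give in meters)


D = size / theta_rad, theta_rad = 9.985 * pi/(180*3600) = 4.841e-05, D = 1.923e+06

1.923e+06 m


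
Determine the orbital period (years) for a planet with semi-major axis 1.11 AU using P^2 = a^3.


P = a^(3/2) = 1.11^1.5 = 1.1695

1.1695 years


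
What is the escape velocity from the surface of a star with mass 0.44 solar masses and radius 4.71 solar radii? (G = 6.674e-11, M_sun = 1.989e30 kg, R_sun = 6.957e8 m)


M = 0.44 * 1.989e30 kg = 8.7516e+29 kg; R = 4.71 * 6.957e8 m = 3.276747e+09 m. v_esc = sqrt(2GM/R) = sqrt(2 * 6.674e-11 * 8.7516e+29 / 3.276747e+09) = 188812.3395

188812.3395 m/s


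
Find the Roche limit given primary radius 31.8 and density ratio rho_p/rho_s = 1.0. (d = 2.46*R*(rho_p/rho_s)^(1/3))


d_Roche = 2.46 * 31.8 * 1.0^(1/3) = 78.228

78.228


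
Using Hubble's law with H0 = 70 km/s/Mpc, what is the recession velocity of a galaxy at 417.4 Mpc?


v = H0 * d = 70 * 417.4 = 29218.0

29218.0 km/s


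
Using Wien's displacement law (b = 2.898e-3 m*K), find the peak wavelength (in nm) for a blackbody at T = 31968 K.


lam_max = b / T = 2.898e-3 / 31968 = 9.065e-08 m = 90.6532 nm

90.6532 nm


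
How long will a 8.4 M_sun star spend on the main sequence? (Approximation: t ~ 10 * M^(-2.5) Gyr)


t = 10 * M^(-2.5) = 10 * 8.4^(-2.5) = 0.0489

0.0489 Gyr


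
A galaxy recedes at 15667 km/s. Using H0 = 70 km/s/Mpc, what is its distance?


d = v / H0 = 15667 / 70 = 223.8143

223.8143 Mpc


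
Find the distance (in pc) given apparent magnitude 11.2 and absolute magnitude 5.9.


d = 10^((m - M + 5)/5) = 10^((11.2 - 5.9 + 5)/5) = 114.8154

114.8154 pc


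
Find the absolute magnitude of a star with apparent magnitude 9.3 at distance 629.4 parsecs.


M = m - 5*log10(d) + 5 = 9.3 - 5*log10(629.4) + 5 = 0.3054

0.3054


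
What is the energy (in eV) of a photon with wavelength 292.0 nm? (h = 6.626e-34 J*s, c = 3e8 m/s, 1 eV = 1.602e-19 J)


E = hc/lambda = 6.626e-34 * 3e8 / 2.920e-07 = 6.808e-19 J = 4.2494 eV

4.2494 eV


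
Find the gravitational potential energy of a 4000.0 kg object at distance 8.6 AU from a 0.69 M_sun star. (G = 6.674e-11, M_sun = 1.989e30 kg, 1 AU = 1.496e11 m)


M = 0.69 * 1.989e30 kg = 1.37241e+30 kg; r = 8.6 AU * 1.496e11 m/AU = 1.28656e+12 m. U = -GM*m/r = -(6.674e-11 * 1.37241e+30 * 4000.0) / 1.28656e+12 = -2.848e+11

-2.848e+11 J


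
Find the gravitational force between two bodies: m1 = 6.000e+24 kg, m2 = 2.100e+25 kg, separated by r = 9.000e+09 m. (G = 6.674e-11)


F = G*m1*m2/r^2 = 6.674e-11 * 6.000e+24 * 2.100e+25 / (9.000e+09)^2 = 6.674e-11 * 1.260e+50 / 8.100e+19 = 1.038e+20

1.038e+20 N


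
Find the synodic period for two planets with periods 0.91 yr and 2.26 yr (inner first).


1/P_syn = |1/P1 - 1/P2| = |1/0.91 - 1/2.26| => P_syn = 1.5234

1.5234 years


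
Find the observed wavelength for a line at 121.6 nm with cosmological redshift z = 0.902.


lam_obs = lam_emit * (1 + z) = 121.6 * (1 + 0.902) = 231.2832

231.2832 nm


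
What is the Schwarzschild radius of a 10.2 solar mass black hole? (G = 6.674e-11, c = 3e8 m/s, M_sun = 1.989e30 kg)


M = 10.2 * 1.989e30 kg = 2.02878e+31 kg. rs = 2GM/c^2 = 2 * 6.674e-11 * 2.02878e+31 / (3e8)^2 = 30089.0616

30089.0616 m


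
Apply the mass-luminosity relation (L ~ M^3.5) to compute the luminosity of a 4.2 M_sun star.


L/L_sun = (M/M_sun)^3.5 = 4.2^3.5 = 151.8352

151.8352 L_sun


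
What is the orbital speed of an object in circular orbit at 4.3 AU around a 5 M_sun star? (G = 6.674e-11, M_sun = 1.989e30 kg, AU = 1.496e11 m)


v = sqrt(GM/r) = sqrt(6.674e-11 * 9.945e+30 / 6.433e+11) = 32121.4743

32121.4743 m/s


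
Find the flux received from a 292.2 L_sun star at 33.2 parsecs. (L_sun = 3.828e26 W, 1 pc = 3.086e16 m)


F = L / (4*pi*d^2) = 1.119e+29 / (4*pi*(1.025e+18)^2) = 8.480e-09

8.480e-09 W/m^2


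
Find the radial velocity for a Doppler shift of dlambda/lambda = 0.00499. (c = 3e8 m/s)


v = (dlambda/lambda) * c = 0.00499 * 3e8 = 1.497e+06

1.497e+06 m/s


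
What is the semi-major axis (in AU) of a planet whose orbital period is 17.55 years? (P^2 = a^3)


a = P^(2/3) = 17.55^(2/3) = 6.7533

6.7533 AU


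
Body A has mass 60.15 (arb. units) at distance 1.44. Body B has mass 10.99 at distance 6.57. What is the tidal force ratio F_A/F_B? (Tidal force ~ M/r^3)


Ratio = (M1/r1^3) / (M2/r2^3) = (60.15/1.44^3) / (10.99/6.57^3) = 519.8123

519.8123


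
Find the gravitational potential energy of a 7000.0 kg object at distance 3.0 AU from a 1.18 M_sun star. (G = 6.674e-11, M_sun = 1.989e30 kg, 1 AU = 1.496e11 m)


M = 1.18 * 1.989e30 kg = 2.34702e+30 kg; r = 3.0 AU * 1.496e11 m/AU = 4.488e+11 m. U = -GM*m/r = -(6.674e-11 * 2.34702e+30 * 7000.0) / 4.488e+11 = -2.443e+12

-2.443e+12 J


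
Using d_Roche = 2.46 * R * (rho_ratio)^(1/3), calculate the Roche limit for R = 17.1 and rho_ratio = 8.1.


d_Roche = 2.46 * 17.1 * 8.1^(1/3) = 84.4811

84.4811


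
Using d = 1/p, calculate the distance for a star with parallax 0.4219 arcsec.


d = 1/p = 1/0.4219 = 2.3702

2.3702 pc


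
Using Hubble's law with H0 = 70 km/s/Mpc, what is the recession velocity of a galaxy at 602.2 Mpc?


v = H0 * d = 70 * 602.2 = 42154.0

42154.0 km/s


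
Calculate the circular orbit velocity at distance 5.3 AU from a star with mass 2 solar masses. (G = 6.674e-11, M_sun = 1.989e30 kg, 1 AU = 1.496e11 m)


v = sqrt(GM/r) = sqrt(6.674e-11 * 3.978e+30 / 7.929e+11) = 18298.7641

18298.7641 m/s


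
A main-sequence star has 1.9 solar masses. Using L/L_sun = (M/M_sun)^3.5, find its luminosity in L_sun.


L/L_sun = (M/M_sun)^3.5 = 1.9^3.5 = 9.4545

9.4545 L_sun


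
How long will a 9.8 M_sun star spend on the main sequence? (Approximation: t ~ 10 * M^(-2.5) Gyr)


t = 10 * M^(-2.5) = 10 * 9.8^(-2.5) = 0.0333

0.0333 Gyr


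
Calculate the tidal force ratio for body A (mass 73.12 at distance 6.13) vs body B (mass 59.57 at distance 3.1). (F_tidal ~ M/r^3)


Ratio = (M1/r1^3) / (M2/r2^3) = (73.12/6.13^3) / (59.57/3.1^3) = 0.1587

0.1587


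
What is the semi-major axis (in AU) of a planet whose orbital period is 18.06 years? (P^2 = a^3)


a = P^(2/3) = 18.06^(2/3) = 6.8835

6.8835 AU


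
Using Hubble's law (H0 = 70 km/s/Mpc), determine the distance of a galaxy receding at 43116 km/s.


d = v / H0 = 43116 / 70 = 615.9429

615.9429 Mpc


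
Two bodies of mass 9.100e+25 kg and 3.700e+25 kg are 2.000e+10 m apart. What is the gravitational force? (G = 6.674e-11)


F = G*m1*m2/r^2 = 6.674e-11 * 9.100e+25 * 3.700e+25 / (2.000e+10)^2 = 6.674e-11 * 3.367e+51 / 4.000e+20 = 5.618e+20

5.618e+20 N


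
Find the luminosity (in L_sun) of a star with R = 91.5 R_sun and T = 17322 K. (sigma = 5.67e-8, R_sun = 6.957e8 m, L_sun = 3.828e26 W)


R = 91.5 * 6.957e8 m = 6.365655e+10 m. L = 4*pi*R^2*sigma*T^4 = 4*pi*(6.365655e+10)^2 * 5.67e-8 * 17322^4 = 2.599388869e+32 W. L/L_sun = 2.599388869e+32 / 3.828e26 = 679046.2039

679046.2039 L_sun


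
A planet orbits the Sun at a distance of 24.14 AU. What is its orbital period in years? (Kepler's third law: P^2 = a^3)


P = a^(3/2) = 24.14^1.5 = 118.6058

118.6058 years


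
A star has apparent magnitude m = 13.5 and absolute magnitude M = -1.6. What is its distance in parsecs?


d = 10^((m - M + 5)/5) = 10^((13.5 - -1.6 + 5)/5) = 10471.2855

10471.2855 pc


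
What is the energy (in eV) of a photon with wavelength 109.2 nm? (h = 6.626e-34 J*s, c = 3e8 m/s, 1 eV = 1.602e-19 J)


E = hc/lambda = 6.626e-34 * 3e8 / 1.092e-07 = 1.820e-18 J = 11.3629 eV

11.3629 eV


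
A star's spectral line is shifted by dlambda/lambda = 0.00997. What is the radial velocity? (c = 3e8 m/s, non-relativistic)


v = (dlambda/lambda) * c = 0.00997 * 3e8 = 2.991e+06

2.991e+06 m/s


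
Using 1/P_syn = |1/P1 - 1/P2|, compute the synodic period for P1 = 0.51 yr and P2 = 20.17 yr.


1/P_syn = |1/P1 - 1/P2| = |1/0.51 - 1/20.17| => P_syn = 0.5232

0.5232 years


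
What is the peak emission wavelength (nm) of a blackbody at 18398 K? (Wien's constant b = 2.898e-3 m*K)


lam_max = b / T = 2.898e-3 / 18398 = 1.575e-07 m = 157.5171 nm

157.5171 nm


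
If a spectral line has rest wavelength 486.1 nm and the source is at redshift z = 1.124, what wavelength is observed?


lam_obs = lam_emit * (1 + z) = 486.1 * (1 + 1.124) = 1032.4764

1032.4764 nm


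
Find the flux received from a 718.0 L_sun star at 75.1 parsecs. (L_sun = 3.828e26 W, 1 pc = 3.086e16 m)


F = L / (4*pi*d^2) = 2.749e+29 / (4*pi*(2.318e+18)^2) = 4.072e-09

4.072e-09 W/m^2


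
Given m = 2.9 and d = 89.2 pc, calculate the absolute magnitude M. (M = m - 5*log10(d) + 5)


M = m - 5*log10(d) + 5 = 2.9 - 5*log10(89.2) + 5 = -1.8518

-1.8518


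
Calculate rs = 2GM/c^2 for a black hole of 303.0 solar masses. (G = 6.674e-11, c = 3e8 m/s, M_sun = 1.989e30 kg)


M = 303.0 * 1.989e30 kg = 6.02667e+32 kg. rs = 2GM/c^2 = 2 * 6.674e-11 * 6.02667e+32 / (3e8)^2 = 893822.124

893822.124 m


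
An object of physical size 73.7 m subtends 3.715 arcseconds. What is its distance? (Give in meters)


D = size / theta_rad, theta_rad = 3.715 * pi/(180*3600) = 1.801e-05, D = 4.092e+06

4.092e+06 m


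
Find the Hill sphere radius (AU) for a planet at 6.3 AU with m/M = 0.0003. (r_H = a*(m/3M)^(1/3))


r_H = a * (m/3M)^(1/3) = 6.3 * (0.0003/3)^(1/3) = 0.2924

0.2924 AU


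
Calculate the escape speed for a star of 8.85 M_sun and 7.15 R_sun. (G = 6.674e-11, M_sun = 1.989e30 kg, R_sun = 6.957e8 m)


M = 8.85 * 1.989e30 kg = 1.760265e+31 kg; R = 7.15 * 6.957e8 m = 4.974255e+09 m. v_esc = sqrt(2GM/R) = sqrt(2 * 6.674e-11 * 1.760265e+31 / 4.974255e+09) = 687279.0462

687279.0462 m/s


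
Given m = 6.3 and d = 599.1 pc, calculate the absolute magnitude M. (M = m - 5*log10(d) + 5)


M = m - 5*log10(d) + 5 = 6.3 - 5*log10(599.1) + 5 = -2.5875

-2.5875


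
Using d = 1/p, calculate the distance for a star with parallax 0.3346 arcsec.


d = 1/p = 1/0.3346 = 2.9886

2.9886 pc


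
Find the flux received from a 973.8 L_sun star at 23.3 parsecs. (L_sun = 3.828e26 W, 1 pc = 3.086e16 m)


F = L / (4*pi*d^2) = 3.728e+29 / (4*pi*(7.190e+17)^2) = 5.738e-08

5.738e-08 W/m^2


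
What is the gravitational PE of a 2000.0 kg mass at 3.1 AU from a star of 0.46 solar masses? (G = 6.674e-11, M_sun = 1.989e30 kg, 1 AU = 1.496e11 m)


M = 0.46 * 1.989e30 kg = 9.1494e+29 kg; r = 3.1 AU * 1.496e11 m/AU = 4.6376e+11 m. U = -GM*m/r = -(6.674e-11 * 9.1494e+29 * 2000.0) / 4.6376e+11 = -2.633e+11

-2.633e+11 J


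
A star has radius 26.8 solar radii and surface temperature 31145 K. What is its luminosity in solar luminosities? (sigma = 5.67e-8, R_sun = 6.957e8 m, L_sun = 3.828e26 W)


R = 26.8 * 6.957e8 m = 1.864476e+10 m. L = 4*pi*R^2*sigma*T^4 = 4*pi*(1.864476e+10)^2 * 5.67e-8 * 31145^4 = 2.330557694e+32 W. L/L_sun = 2.330557694e+32 / 3.828e26 = 608818.6243

608818.6243 L_sun


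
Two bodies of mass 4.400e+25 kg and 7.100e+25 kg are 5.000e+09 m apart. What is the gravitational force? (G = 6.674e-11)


F = G*m1*m2/r^2 = 6.674e-11 * 4.400e+25 * 7.100e+25 / (5.000e+09)^2 = 6.674e-11 * 3.124e+51 / 2.500e+19 = 8.340e+21

8.340e+21 N


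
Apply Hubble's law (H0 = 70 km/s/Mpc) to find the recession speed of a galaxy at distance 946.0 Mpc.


v = H0 * d = 70 * 946.0 = 66220.0

66220.0 km/s


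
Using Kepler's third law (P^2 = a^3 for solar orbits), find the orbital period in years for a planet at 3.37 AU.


P = a^(3/2) = 3.37^1.5 = 6.1865

6.1865 years


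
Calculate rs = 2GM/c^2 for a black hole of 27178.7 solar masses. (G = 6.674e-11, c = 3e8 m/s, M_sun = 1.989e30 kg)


M = 27178.7 * 1.989e30 kg = 5.40584343e+34 kg. rs = 2GM/c^2 = 2 * 6.674e-11 * 5.40584343e+34 / (3e8)^2 = 8.017e+07

8.017e+07 m


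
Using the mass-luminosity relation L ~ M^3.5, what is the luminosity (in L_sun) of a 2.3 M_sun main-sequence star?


L/L_sun = (M/M_sun)^3.5 = 2.3^3.5 = 18.4522

18.4522 L_sun


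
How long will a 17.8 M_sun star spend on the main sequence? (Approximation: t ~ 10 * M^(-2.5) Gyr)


t = 10 * M^(-2.5) = 10 * 17.8^(-2.5) = 0.0075

0.0075 Gyr


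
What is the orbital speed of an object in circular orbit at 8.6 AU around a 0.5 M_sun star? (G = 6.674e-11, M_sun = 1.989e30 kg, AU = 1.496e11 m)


v = sqrt(GM/r) = sqrt(6.674e-11 * 9.945e+29 / 1.287e+12) = 7182.58

7182.58 m/s


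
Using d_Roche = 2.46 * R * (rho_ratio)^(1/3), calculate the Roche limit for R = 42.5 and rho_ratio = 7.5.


d_Roche = 2.46 * 42.5 * 7.5^(1/3) = 204.6497

204.6497


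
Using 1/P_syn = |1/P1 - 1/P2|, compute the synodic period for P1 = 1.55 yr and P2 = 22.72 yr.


1/P_syn = |1/P1 - 1/P2| = |1/1.55 - 1/22.72| => P_syn = 1.6635

1.6635 years


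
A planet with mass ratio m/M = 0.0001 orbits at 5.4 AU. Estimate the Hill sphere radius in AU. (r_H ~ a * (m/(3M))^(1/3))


r_H = a * (m/3M)^(1/3) = 5.4 * (0.0001/3)^(1/3) = 0.1738

0.1738 AU


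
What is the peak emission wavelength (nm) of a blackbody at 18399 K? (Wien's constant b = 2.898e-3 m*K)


lam_max = b / T = 2.898e-3 / 18399 = 1.575e-07 m = 157.5086 nm

157.5086 nm


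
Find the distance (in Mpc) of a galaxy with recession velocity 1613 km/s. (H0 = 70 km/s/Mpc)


d = v / H0 = 1613 / 70 = 23.0429

23.0429 Mpc


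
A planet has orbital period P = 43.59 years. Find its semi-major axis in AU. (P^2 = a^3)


a = P^(2/3) = 43.59^(2/3) = 12.3858

12.3858 AU


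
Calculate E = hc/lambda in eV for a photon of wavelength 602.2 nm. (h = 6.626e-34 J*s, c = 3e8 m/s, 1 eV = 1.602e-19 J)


E = hc/lambda = 6.626e-34 * 3e8 / 6.022e-07 = 3.301e-19 J = 2.0605 eV

2.0605 eV


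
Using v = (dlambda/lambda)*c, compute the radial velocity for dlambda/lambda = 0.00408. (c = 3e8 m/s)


v = (dlambda/lambda) * c = 0.00408 * 3e8 = 1.224e+06

1.224e+06 m/s


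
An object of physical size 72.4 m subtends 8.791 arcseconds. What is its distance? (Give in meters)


D = size / theta_rad, theta_rad = 8.791 * pi/(180*3600) = 4.262e-05, D = 1.699e+06

1.699e+06 m


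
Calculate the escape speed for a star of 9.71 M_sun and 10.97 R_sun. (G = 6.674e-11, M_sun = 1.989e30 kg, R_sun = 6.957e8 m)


M = 9.71 * 1.989e30 kg = 1.931319e+31 kg; R = 10.97 * 6.957e8 m = 7.631829e+09 m. v_esc = sqrt(2GM/R) = sqrt(2 * 6.674e-11 * 1.931319e+31 / 7.631829e+09) = 581193.5555

581193.5555 m/s


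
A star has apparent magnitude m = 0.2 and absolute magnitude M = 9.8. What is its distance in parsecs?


d = 10^((m - M + 5)/5) = 10^((0.2 - 9.8 + 5)/5) = 0.1202

0.1202 pc


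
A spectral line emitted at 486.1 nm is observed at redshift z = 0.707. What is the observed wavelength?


lam_obs = lam_emit * (1 + z) = 486.1 * (1 + 0.707) = 829.7727

829.7727 nm


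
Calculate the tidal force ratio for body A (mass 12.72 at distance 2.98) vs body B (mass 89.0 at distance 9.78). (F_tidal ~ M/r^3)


Ratio = (M1/r1^3) / (M2/r2^3) = (12.72/2.98^3) / (89.0/9.78^3) = 5.052

5.052


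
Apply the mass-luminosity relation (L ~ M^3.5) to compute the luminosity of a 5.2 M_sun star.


L/L_sun = (M/M_sun)^3.5 = 5.2^3.5 = 320.6356

320.6356 L_sun


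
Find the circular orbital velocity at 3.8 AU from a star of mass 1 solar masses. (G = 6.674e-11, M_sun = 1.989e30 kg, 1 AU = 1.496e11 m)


v = sqrt(GM/r) = sqrt(6.674e-11 * 1.989e+30 / 5.685e+11) = 15281.0395

15281.0395 m/s


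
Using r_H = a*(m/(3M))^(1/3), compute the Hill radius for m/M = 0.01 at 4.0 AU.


r_H = a * (m/3M)^(1/3) = 4.0 * (0.01/3)^(1/3) = 0.5975

0.5975 AU


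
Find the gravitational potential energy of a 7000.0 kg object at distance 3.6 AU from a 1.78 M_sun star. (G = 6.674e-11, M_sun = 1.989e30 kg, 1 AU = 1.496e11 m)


M = 1.78 * 1.989e30 kg = 3.54042e+30 kg; r = 3.6 AU * 1.496e11 m/AU = 5.3856e+11 m. U = -GM*m/r = -(6.674e-11 * 3.54042e+30 * 7000.0) / 5.3856e+11 = -3.071e+12

-3.071e+12 J


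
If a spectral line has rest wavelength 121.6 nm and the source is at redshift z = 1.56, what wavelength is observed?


lam_obs = lam_emit * (1 + z) = 121.6 * (1 + 1.56) = 311.296

311.296 nm


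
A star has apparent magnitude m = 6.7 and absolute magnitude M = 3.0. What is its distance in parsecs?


d = 10^((m - M + 5)/5) = 10^((6.7 - 3.0 + 5)/5) = 54.9541

54.9541 pc


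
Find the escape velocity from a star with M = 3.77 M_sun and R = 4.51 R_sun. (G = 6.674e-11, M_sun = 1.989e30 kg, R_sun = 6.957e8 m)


M = 3.77 * 1.989e30 kg = 7.49853e+30 kg; R = 4.51 * 6.957e8 m = 3.137607e+09 m. v_esc = sqrt(2GM/R) = sqrt(2 * 6.674e-11 * 7.49853e+30 / 3.137607e+09) = 564802.8676

564802.8676 m/s


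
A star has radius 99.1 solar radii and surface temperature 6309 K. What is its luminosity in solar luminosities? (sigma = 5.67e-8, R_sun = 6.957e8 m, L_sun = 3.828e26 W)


R = 99.1 * 6.957e8 m = 6.894387e+10 m. L = 4*pi*R^2*sigma*T^4 = 4*pi*(6.894387e+10)^2 * 5.67e-8 * 6309^4 = 5.365699517e+30 W. L/L_sun = 5.365699517e+30 / 3.828e26 = 14016.9789

14016.9789 L_sun


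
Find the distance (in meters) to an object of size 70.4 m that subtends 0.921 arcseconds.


D = size / theta_rad, theta_rad = 0.921 * pi/(180*3600) = 4.465e-06, D = 1.577e+07

1.577e+07 m


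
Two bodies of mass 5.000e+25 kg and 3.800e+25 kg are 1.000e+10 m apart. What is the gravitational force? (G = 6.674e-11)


F = G*m1*m2/r^2 = 6.674e-11 * 5.000e+25 * 3.800e+25 / (1.000e+10)^2 = 6.674e-11 * 1.900e+51 / 1.000e+20 = 1.268e+21

1.268e+21 N


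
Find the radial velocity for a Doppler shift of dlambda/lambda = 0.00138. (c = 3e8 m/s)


v = (dlambda/lambda) * c = 0.00138 * 3e8 = 414000.0

414000.0 m/s


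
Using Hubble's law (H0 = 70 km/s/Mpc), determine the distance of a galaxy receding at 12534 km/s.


d = v / H0 = 12534 / 70 = 179.0571

179.0571 Mpc


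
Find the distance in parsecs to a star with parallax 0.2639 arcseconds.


d = 1/p = 1/0.2639 = 3.7893

3.7893 pc


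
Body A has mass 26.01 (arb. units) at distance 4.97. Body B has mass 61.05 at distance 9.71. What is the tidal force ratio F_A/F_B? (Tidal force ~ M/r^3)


Ratio = (M1/r1^3) / (M2/r2^3) = (26.01/4.97^3) / (61.05/9.71^3) = 3.1772

3.1772


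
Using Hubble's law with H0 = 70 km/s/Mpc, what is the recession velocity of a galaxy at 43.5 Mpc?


v = H0 * d = 70 * 43.5 = 3045.0

3045.0 km/s


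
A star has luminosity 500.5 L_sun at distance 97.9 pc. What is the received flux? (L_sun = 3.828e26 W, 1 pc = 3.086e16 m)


F = L / (4*pi*d^2) = 1.916e+29 / (4*pi*(3.021e+18)^2) = 1.670e-09

1.670e-09 W/m^2


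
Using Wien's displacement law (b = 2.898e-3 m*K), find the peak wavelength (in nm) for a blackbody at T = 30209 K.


lam_max = b / T = 2.898e-3 / 30209 = 9.593e-08 m = 95.9317 nm

95.9317 nm


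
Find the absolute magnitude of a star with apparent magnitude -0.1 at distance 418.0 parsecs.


M = m - 5*log10(d) + 5 = -0.1 - 5*log10(418.0) + 5 = -8.2059

-8.2059


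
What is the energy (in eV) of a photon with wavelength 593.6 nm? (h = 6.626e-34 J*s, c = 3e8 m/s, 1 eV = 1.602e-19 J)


E = hc/lambda = 6.626e-34 * 3e8 / 5.936e-07 = 3.349e-19 J = 2.0903 eV

2.0903 eV


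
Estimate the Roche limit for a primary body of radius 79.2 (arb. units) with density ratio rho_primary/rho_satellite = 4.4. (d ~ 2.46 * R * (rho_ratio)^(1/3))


d_Roche = 2.46 * 79.2 * 4.4^(1/3) = 319.26

319.26


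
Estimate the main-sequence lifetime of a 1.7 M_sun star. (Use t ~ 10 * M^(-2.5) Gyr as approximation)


t = 10 * M^(-2.5) = 10 * 1.7^(-2.5) = 2.6539

2.6539 Gyr
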